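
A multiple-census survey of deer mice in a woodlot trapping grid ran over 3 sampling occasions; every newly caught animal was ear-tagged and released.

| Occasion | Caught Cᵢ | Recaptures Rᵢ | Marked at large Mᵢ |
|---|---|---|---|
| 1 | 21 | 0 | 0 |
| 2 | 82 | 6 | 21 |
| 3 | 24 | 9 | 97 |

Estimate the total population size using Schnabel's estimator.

Σ MᵢCᵢ = 0·21 + 21·82 + 97·24 = 0 + 1722 + 2328 = 4050
Σ Rᵢ = 0 + 6 + 9 = 15
N̂ = 4050 / 15 = 270

N = 270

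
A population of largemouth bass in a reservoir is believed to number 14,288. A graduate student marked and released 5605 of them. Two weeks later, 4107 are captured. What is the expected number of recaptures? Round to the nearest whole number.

expected recaptures ≈ 1611

Expected recaptures E[R] = M·C / N.
E[R] = 5605 × 4107 / 14288 = 23019735 / 14288 ≈ 1611.1 → 1611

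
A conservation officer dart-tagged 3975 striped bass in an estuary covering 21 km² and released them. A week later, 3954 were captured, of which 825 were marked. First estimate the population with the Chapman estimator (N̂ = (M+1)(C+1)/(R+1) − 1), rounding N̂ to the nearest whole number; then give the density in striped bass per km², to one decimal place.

N̂ = 3976·3955/826 − 1 = 15725080/826 − 1 ≈ 19036.6 → 19037
Density = N̂ / area = 19037 / 21 ≈ 906.52 → 906.5 per km²

density ≈ 906.5 striped bass per km²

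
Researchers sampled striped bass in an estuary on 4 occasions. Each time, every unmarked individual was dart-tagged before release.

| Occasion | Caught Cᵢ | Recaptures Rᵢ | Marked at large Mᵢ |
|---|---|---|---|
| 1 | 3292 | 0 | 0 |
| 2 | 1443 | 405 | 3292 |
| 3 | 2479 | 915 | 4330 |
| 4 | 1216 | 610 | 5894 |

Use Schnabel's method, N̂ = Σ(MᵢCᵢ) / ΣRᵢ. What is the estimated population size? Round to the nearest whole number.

N ≈ 11,737

Σ MᵢCᵢ = 0·3292 + 3292·1443 + 4330·2479 + 5894·1216 = 0 + 4750356 + 10734070 + 7167104 = 22651530
Σ Rᵢ = 0 + 405 + 915 + 610 = 1930
N̂ = 22651530 / 1930 ≈ 11736.5 → 11737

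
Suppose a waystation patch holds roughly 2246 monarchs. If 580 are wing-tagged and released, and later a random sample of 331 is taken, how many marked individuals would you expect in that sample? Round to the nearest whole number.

expected recaptures ≈ 85

The marked fraction of the population is 580/2246, so in a sample of 331 expect C·(M/N) marked.
E[R] = 580 × 331 / 2246 = 191980 / 2246 ≈ 85.48 → 85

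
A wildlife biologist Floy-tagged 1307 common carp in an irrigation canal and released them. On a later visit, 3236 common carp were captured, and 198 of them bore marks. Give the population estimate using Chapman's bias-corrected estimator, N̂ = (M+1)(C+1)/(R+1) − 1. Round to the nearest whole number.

N̂ = (1307+1)(3236+1)/(198+1) − 1 = 1308·3237/199 − 1
= 4233996/199 − 1 ≈ 21276.4 − 1 ≈ 21275.4 → 21275

N ≈ 21,275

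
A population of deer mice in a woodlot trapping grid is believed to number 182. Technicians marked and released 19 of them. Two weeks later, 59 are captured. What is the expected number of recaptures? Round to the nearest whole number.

Expected recaptures E[R] = M·C / N.
E[R] = 19 × 59 / 182 = 1121 / 182 ≈ 6.2 → 6

expected recaptures ≈ 6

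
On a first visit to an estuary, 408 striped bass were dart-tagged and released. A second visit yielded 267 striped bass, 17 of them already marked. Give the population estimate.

The marked fraction in the recapture sample should equal the marked fraction in the population: 17/267 = 408/N.
N = (408 × 267) / 17 = 108936 / 17 = 6408

N = 6408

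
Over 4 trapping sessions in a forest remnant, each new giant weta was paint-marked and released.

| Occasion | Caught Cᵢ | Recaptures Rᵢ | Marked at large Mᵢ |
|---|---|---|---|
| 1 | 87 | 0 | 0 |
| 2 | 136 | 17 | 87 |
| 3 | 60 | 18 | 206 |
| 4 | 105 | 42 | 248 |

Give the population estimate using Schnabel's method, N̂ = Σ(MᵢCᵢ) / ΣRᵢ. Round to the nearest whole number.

N ≈ 652

Σ MᵢCᵢ = 0·87 + 87·136 + 206·60 + 248·105 = 0 + 11832 + 12360 + 26040 = 50232
Σ Rᵢ = 0 + 17 + 18 + 42 = 77
N̂ = 50232 / 77 ≈ 652.4 → 652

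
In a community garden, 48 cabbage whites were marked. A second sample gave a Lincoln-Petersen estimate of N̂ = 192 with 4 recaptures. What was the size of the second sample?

C = 16

From N = M·C/R: C = N·R / M = 192·4 / 48 = 768 / 48 = 16.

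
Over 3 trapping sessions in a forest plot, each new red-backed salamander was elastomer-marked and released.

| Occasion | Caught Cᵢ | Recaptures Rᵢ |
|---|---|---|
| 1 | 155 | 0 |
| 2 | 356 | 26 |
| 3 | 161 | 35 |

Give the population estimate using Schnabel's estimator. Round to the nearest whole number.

Marked at large before each occasion: Mᵢ = Σⱼ<ᵢ (Cⱼ − Rⱼ) → M1=0, M2=155, M3=485
Σ MᵢCᵢ = 0·155 + 155·356 + 485·161 = 0 + 55180 + 78085 = 133265
Σ Rᵢ = 0 + 26 + 35 = 61
N̂ = 133265 / 61 ≈ 2184.7 → 2185

N ≈ 2185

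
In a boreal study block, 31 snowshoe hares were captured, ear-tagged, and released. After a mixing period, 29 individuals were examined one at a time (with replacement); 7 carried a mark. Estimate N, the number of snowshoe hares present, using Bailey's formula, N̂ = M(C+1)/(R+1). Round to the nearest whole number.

N̂ = 31·(29+1)/(7+1) = 31·30/8 = 930/8 ≈ 116.2 → 116

N ≈ 116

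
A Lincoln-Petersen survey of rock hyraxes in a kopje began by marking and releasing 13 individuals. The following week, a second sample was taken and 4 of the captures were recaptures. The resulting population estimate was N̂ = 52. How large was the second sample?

From N = M·C/R: C = N·R / M = 52·4 / 13 = 208 / 13 = 16.

C = 16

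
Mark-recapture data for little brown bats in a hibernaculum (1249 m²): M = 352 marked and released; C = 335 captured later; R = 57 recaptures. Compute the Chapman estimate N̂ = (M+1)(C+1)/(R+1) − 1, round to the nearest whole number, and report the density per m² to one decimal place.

N̂ = 353·336/58 − 1 = 118608/58 − 1 ≈ 2044.0 → 2044
Density = N̂ / area = 2044 / 1249 ≈ 1.64 → 1.6 per m²

density ≈ 1.6 little brown bats per m²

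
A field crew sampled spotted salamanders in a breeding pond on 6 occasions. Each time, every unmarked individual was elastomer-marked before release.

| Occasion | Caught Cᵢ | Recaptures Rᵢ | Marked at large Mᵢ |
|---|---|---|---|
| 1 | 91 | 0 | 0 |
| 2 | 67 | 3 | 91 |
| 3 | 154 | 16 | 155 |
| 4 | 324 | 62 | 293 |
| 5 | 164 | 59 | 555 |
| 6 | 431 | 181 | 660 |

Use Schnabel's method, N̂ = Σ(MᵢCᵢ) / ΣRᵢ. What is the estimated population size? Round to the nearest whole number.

N ≈ 1559

Σ MᵢCᵢ = 0·91 + 91·67 + 155·154 + 293·324 + 555·164 + 660·431 = 0 + 6097 + 23870 + 94932 + 91020 + 284460 = 500379
Σ Rᵢ = 0 + 3 + 16 + 62 + 59 + 181 = 321
N̂ = 500379 / 321 ≈ 1558.8 → 1559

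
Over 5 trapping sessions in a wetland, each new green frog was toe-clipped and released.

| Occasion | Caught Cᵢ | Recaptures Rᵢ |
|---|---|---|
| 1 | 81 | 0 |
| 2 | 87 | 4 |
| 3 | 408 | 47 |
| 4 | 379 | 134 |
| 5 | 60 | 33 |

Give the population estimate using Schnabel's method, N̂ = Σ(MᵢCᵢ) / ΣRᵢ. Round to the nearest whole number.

N ≈ 1464

Marked at large before each occasion: Mᵢ = Σⱼ<ᵢ (Cⱼ − Rⱼ) → M1=0, M2=81, M3=164, M4=525, M5=770
Σ MᵢCᵢ = 0·81 + 81·87 + 164·408 + 525·379 + 770·60 = 0 + 7047 + 66912 + 198975 + 46200 = 319134
Σ Rᵢ = 0 + 4 + 47 + 134 + 33 = 218
N̂ = 319134 / 218 ≈ 1463.9 → 1464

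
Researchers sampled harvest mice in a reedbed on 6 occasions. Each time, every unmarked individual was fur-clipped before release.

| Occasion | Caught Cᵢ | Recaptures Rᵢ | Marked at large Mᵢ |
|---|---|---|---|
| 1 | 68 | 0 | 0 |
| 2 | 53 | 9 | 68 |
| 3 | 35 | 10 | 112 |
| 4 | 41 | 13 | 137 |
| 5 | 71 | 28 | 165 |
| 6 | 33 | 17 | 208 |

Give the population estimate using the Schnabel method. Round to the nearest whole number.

N ≈ 412

Σ MᵢCᵢ = 0·68 + 68·53 + 112·35 + 137·41 + 165·71 + 208·33 = 0 + 3604 + 3920 + 5617 + 11715 + 6864 = 31720
Σ Rᵢ = 0 + 9 + 10 + 13 + 28 + 17 = 77
N̂ = 31720 / 77 ≈ 411.9 → 412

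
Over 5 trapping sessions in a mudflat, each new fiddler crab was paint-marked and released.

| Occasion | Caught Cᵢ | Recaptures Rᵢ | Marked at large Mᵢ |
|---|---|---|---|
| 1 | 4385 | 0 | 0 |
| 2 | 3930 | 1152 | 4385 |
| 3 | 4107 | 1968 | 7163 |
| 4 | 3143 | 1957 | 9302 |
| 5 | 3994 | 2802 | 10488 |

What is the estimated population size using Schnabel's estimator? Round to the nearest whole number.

Σ MᵢCᵢ = 0·4385 + 4385·3930 + 7163·4107 + 9302·3143 + 10488·3994 = 0 + 17233050 + 29418441 + 29236186 + 41889072 = 117776749
Σ Rᵢ = 0 + 1152 + 1968 + 1957 + 2802 = 7879
N̂ = 117776749 / 7879 ≈ 14948.2 → 14948

N ≈ 14,948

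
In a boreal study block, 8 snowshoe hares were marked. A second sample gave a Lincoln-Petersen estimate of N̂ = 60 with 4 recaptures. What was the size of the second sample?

C = 30

From N = M·C/R: C = N·R / M = 60·4 / 8 = 240 / 8 = 30.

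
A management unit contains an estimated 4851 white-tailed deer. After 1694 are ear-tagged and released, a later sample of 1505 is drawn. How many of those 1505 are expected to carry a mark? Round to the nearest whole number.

The marked fraction of the population is 1694/4851, so in a sample of 1505 expect C·(M/N) marked.
E[R] = 1694 × 1505 / 4851 = 2549470 / 4851 ≈ 525.6 → 526

expected recaptures ≈ 526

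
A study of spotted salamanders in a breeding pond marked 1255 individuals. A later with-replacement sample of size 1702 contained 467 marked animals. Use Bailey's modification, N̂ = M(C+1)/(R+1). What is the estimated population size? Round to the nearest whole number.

N ≈ 4567

N̂ = 1255·(1702+1)/(467+1) = 1255·1703/468 = 2137265/468 ≈ 4566.8 → 4567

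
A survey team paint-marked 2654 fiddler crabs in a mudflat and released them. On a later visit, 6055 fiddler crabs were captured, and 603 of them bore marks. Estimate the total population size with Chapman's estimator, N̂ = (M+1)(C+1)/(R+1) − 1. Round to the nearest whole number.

N ≈ 26,619

N̂ = (2654+1)(6055+1)/(603+1) − 1 = 2655·6056/604 − 1
= 16078680/604 − 1 ≈ 26620.3 − 1 ≈ 26619.3 → 26619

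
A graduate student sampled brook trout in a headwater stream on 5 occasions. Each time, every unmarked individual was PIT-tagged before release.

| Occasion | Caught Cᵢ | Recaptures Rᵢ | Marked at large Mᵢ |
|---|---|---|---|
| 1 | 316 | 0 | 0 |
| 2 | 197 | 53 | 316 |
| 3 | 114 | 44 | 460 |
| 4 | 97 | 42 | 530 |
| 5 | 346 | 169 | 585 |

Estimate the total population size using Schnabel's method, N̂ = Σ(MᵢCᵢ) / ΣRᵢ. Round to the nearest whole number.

Σ MᵢCᵢ = 0·316 + 316·197 + 460·114 + 530·97 + 585·346 = 0 + 62252 + 52440 + 51410 + 202410 = 368512
Σ Rᵢ = 0 + 53 + 44 + 42 + 169 = 308
N̂ = 368512 / 308 ≈ 1196.47 → 1196

N ≈ 1196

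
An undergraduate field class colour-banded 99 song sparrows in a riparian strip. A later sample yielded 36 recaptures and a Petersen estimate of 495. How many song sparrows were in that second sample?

From N = M·C/R: C = N·R / M = 495·36 / 99 = 17820 / 99 = 180.

C = 180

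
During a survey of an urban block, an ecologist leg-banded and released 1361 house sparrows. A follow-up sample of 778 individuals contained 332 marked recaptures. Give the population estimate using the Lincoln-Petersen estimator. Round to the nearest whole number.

Lincoln-Petersen assumes M/N = R/C, so N = M·C / R.
N = (1361 × 778) / 332 = 1058858 / 332 ≈ 3189.3 → 3189

N ≈ 3189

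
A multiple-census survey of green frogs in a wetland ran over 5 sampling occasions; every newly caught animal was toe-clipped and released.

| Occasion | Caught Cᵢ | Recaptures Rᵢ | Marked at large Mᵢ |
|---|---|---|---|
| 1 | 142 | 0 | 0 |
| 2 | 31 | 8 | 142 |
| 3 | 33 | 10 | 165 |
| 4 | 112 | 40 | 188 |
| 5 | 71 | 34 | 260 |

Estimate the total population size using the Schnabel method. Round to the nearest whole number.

N ≈ 537

Σ MᵢCᵢ = 0·142 + 142·31 + 165·33 + 188·112 + 260·71 = 0 + 4402 + 5445 + 21056 + 18460 = 49363
Σ Rᵢ = 0 + 8 + 10 + 40 + 34 = 92
N̂ = 49363 / 92 ≈ 536.6 → 537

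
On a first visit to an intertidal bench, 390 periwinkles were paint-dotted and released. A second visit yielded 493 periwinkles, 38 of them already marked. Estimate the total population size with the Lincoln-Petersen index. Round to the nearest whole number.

N ≈ 5060

N = (390 × 493) / 38 = 192270 / 38 ≈ 5059.7 → 5060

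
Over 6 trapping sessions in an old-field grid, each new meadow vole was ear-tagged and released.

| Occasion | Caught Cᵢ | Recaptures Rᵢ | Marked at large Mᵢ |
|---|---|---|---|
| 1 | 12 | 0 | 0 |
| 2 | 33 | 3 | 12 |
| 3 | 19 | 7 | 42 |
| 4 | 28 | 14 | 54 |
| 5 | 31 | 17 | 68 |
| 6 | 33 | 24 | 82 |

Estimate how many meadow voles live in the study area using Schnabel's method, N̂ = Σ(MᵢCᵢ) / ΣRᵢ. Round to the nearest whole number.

N ≈ 116

Σ MᵢCᵢ = 0·12 + 12·33 + 42·19 + 54·28 + 68·31 + 82·33 = 0 + 396 + 798 + 1512 + 2108 + 2706 = 7520
Σ Rᵢ = 0 + 3 + 7 + 14 + 17 + 24 = 65
N̂ = 7520 / 65 ≈ 115.7 → 116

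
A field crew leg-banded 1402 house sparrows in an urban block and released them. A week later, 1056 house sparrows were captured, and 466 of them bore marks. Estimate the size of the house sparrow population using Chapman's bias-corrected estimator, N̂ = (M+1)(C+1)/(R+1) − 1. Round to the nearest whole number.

N ≈ 3175

N̂ = (1402+1)(1056+1)/(466+1) − 1 = 1403·1057/467 − 1
= 1482971/467 − 1 ≈ 3175.5 − 1 ≈ 3174.5 → 3175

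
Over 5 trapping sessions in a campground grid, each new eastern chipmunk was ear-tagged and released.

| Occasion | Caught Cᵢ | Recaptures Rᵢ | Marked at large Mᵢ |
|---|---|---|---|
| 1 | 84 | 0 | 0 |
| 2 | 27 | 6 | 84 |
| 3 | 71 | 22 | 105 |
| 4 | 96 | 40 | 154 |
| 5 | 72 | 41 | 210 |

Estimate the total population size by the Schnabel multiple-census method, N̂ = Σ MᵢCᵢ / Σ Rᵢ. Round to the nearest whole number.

N ≈ 364

Σ MᵢCᵢ = 0·84 + 84·27 + 105·71 + 154·96 + 210·72 = 0 + 2268 + 7455 + 14784 + 15120 = 39627
Σ Rᵢ = 0 + 6 + 22 + 40 + 41 = 109
N̂ = 39627 / 109 ≈ 363.6 → 364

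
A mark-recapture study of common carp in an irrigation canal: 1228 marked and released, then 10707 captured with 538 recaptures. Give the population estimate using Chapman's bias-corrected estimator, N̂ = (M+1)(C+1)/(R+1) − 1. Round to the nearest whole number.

N̂ = (1228+1)(10707+1)/(538+1) − 1 = 1229·10708/539 − 1
= 13160132/539 − 1 ≈ 24415.8 − 1 ≈ 24414.8 → 24415

N ≈ 24,415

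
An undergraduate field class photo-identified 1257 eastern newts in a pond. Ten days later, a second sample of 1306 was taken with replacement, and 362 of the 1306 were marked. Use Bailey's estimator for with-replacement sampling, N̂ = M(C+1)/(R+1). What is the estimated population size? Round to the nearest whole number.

N ≈ 4526

N̂ = 1257·(1306+1)/(362+1) = 1257·1307/363 = 1642899/363 ≈ 4525.9 → 4526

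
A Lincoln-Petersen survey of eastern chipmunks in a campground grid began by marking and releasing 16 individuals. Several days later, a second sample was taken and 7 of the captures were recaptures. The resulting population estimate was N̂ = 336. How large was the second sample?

From N = M·C/R: C = N·R / M = 336·7 / 16 = 2352 / 16 = 147.

C = 147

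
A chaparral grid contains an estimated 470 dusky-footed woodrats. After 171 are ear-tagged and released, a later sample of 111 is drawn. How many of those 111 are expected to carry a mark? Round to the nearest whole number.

expected recaptures ≈ 40

Expected recaptures E[R] = M·C / N.
E[R] = 171 × 111 / 470 = 18981 / 470 ≈ 40.4 → 40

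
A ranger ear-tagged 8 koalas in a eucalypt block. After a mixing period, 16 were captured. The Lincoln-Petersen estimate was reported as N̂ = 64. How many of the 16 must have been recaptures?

R = 2

From N = M·C/R: R = M·C / N = 8·16 / 64 = 128 / 64 = 2.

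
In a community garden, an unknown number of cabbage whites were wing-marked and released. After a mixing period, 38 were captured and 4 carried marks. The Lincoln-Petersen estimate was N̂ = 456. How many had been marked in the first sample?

M = 48

From N = M·C/R: M = N·R / C = 456·4 / 38 = 1824 / 38 = 48.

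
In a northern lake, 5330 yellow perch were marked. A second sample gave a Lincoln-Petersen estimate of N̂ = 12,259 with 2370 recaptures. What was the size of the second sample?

From N = M·C/R: C = N·R / M = 12259·2370 / 5330 = 29053830 / 5330 = 5451.

C = 5451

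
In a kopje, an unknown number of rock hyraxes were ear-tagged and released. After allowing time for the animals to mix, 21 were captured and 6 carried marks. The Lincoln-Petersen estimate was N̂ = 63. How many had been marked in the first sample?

M = 18

From N = M·C/R: M = N·R / C = 63·6 / 21 = 378 / 21 = 18.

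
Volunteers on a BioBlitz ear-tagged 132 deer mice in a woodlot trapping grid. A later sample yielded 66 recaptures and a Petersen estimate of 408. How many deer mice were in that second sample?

From N = M·C/R: C = N·R / M = 408·66 / 132 = 26928 / 132 = 204.

C = 204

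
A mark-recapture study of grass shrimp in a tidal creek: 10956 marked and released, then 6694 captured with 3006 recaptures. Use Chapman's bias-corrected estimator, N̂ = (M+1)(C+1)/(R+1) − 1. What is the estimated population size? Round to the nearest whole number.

N ≈ 24,394

N̂ = (10956+1)(6694+1)/(3006+1) − 1 = 10957·6695/3007 − 1
= 73357115/3007 − 1 ≈ 24395.4 − 1 ≈ 24394.4 → 24394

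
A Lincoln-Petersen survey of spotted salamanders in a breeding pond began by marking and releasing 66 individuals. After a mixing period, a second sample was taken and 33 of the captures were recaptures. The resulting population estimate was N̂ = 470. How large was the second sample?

C = 235

From N = M·C/R: C = N·R / M = 470·33 / 66 = 15510 / 66 = 235.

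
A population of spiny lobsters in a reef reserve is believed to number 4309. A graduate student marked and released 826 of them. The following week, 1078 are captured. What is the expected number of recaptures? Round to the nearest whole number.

Expected recaptures E[R] = M·C / N.
E[R] = 826 × 1078 / 4309 = 890428 / 4309 ≈ 206.6 → 207

expected recaptures ≈ 207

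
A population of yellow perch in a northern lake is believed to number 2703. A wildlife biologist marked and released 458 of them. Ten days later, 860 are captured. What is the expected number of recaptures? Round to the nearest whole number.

The marked fraction of the population is 458/2703, so in a sample of 860 expect C·(M/N) marked.
E[R] = 458 × 860 / 2703 = 393880 / 2703 ≈ 145.7 → 146

expected recaptures ≈ 146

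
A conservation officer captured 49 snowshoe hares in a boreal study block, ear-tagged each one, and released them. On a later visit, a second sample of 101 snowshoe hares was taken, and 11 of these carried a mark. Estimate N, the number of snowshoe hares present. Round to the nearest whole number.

The marked fraction in the recapture sample should equal the marked fraction in the population: 11/101 = 49/N.
N = (49 × 101) / 11 = 4949 / 11 ≈ 449.9 → 450

N ≈ 450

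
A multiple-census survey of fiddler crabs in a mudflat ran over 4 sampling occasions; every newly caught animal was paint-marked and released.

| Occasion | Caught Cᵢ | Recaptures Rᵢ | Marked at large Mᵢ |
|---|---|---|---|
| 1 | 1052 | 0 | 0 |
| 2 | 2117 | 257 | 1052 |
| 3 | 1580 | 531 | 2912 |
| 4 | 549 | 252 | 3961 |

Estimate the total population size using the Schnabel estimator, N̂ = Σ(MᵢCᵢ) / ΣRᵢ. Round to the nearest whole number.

Σ MᵢCᵢ = 0·1052 + 1052·2117 + 2912·1580 + 3961·549 = 0 + 2227084 + 4600960 + 2174589 = 9002633
Σ Rᵢ = 0 + 257 + 531 + 252 = 1040
N̂ = 9002633 / 1040 ≈ 8656.4 → 8656

N ≈ 8656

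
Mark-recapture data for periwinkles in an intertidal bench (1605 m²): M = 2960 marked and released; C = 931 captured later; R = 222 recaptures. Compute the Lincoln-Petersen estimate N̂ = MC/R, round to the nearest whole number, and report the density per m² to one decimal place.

density ≈ 7.7 periwinkles per m²

N̂ = 2960·931/222 = 2755760/222 ≈ 12413.3 → 12413
Density = N̂ / area = 12413 / 1605 ≈ 7.73 → 7.7 per m²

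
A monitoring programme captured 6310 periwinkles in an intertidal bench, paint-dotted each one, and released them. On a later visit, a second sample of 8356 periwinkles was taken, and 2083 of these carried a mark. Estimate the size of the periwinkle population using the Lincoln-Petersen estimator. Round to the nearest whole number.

If marked individuals mix randomly, R/C ≈ M/N, giving N ≈ M·C/R.
N = (6310 × 8356) / 2083 = 52726360 / 2083 ≈ 25312.7 → 25313

N ≈ 25,313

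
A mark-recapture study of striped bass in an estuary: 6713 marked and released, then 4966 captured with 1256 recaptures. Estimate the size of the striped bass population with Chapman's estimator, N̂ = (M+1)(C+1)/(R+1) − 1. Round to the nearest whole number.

N ≈ 26,529

N̂ = (6713+1)(4966+1)/(1256+1) − 1 = 6714·4967/1257 − 1
= 33348438/1257 − 1 ≈ 26530.2 − 1 ≈ 26529.2 → 26529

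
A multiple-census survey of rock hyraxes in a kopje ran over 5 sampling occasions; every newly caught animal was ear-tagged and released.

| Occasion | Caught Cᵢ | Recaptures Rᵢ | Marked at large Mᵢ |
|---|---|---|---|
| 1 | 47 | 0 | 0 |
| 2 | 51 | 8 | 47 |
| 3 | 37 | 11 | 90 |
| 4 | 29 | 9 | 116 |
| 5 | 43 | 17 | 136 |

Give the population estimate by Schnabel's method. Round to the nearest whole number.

Σ MᵢCᵢ = 0·47 + 47·51 + 90·37 + 116·29 + 136·43 = 0 + 2397 + 3330 + 3364 + 5848 = 14939
Σ Rᵢ = 0 + 8 + 11 + 9 + 17 = 45
N̂ = 14939 / 45 ≈ 332.0 → 332

N ≈ 332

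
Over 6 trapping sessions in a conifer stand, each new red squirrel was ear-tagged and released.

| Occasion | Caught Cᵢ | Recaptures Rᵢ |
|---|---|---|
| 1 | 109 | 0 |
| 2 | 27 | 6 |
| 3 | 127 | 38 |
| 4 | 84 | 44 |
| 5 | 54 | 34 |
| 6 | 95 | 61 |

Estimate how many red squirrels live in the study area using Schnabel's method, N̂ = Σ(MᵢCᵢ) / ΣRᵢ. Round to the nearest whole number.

N ≈ 428

Marked at large before each occasion: Mᵢ = Σⱼ<ᵢ (Cⱼ − Rⱼ) → M1=0, M2=109, M3=130, M4=219, M5=259, M6=279
Σ MᵢCᵢ = 0·109 + 109·27 + 130·127 + 219·84 + 259·54 + 279·95 = 0 + 2943 + 16510 + 18396 + 13986 + 26505 = 78340
Σ Rᵢ = 0 + 6 + 38 + 44 + 34 + 61 = 183
N̂ = 78340 / 183 ≈ 428.1 → 428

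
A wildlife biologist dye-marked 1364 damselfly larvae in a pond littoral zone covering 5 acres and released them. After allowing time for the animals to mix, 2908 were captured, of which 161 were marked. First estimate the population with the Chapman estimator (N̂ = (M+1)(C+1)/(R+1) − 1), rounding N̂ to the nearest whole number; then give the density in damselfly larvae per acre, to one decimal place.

N̂ = 1365·2909/162 − 1 = 3970785/162 − 1 ≈ 24510.0 → 24510
Density = N̂ / area = 24510 / 5 = 4902.0 per acre

density ≈ 4902.0 damselfly larvae per acre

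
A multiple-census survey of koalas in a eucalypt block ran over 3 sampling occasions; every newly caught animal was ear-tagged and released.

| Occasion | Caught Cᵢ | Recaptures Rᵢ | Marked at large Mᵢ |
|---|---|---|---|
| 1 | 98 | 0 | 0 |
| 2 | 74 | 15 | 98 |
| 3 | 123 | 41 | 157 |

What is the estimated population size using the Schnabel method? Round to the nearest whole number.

N ≈ 474

Σ MᵢCᵢ = 0·98 + 98·74 + 157·123 = 0 + 7252 + 19311 = 26563
Σ Rᵢ = 0 + 15 + 41 = 56
N̂ = 26563 / 56 ≈ 474.3 → 474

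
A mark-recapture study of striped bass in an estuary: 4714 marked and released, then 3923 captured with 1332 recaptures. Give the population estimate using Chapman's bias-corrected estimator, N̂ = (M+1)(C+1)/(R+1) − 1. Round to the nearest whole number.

N̂ = (4714+1)(3923+1)/(1332+1) − 1 = 4715·3924/1333 − 1
= 18501660/1333 − 1 ≈ 13879.7 − 1 ≈ 13878.7 → 13879

N ≈ 13,879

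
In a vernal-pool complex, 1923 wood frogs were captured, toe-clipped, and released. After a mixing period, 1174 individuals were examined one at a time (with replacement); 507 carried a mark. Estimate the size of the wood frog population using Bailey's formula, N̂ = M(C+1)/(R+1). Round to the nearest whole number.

N̂ = 1923·(1174+1)/(507+1) = 1923·1175/508 = 2259525/508 ≈ 4447.9 → 4448

N ≈ 4448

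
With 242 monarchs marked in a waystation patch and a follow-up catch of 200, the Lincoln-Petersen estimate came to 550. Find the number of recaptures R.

From N = M·C/R: R = M·C / N = 242·200 / 550 = 48400 / 550 = 88.

R = 88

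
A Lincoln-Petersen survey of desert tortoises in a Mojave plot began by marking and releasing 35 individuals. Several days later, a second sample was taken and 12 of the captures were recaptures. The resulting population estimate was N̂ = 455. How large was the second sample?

C = 156

From N = M·C/R: C = N·R / M = 455·12 / 35 = 5460 / 35 = 156.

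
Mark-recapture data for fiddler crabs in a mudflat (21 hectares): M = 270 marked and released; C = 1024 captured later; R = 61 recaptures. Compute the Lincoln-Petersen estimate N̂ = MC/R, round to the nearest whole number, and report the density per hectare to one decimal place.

density ≈ 215.8 fiddler crabs per hectare

N̂ = 270·1024/61 = 276480/61 ≈ 4532.46 → 4532
Density = N̂ / area = 4532 / 21 ≈ 215.81 → 215.8 per hectare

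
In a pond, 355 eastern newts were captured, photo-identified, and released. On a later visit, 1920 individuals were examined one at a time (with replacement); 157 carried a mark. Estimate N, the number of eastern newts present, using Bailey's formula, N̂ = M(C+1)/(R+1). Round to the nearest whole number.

N̂ = 355·(1920+1)/(157+1) = 355·1921/158 = 681955/158 ≈ 4316.2 → 4316

N ≈ 4316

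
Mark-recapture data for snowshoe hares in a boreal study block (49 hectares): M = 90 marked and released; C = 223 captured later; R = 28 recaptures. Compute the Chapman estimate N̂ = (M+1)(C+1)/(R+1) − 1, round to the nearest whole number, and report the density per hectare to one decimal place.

N̂ = 91·224/29 − 1 = 20384/29 − 1 ≈ 701.9 → 702
Density = N̂ / area = 702 / 49 ≈ 14.33 → 14.3 per hectare

density ≈ 14.3 snowshoe hares per hectare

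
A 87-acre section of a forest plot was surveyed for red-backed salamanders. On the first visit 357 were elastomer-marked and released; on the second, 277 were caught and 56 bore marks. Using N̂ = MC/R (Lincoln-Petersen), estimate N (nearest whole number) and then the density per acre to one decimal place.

N̂ = 357·277/56 = 98889/56 ≈ 1765.9 → 1766
Density = N̂ / area = 1766 / 87 ≈ 20.30 → 20.3 per acre

density ≈ 20.3 red-backed salamanders per acre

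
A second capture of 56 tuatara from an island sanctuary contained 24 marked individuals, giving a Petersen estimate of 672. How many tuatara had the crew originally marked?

From N = M·C/R: M = N·R / C = 672·24 / 56 = 16128 / 56 = 288.

M = 288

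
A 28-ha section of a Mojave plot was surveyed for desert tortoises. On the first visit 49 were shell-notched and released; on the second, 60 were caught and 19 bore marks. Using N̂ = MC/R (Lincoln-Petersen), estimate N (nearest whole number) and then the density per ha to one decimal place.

density ≈ 5.5 desert tortoises per ha

N̂ = 49·60/19 = 2940/19 ≈ 154.7 → 155
Density = N̂ / area = 155 / 28 ≈ 5.54 → 5.5 per ha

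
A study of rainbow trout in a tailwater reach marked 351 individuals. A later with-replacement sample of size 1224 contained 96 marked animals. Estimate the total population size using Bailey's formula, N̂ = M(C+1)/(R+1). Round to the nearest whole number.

N ≈ 4433

N̂ = 351·(1224+1)/(96+1) = 351·1225/97 = 429975/97 ≈ 4432.7 → 4433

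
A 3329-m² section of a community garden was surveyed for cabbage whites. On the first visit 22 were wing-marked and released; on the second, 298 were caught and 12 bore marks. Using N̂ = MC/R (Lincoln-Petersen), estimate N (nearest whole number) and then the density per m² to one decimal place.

density ≈ 0.2 cabbage whites per m²

N̂ = 22·298/12 = 6556/12 ≈ 546.3 → 546
Density = N̂ / area = 546 / 3329 ≈ 0.16 → 0.2 per m²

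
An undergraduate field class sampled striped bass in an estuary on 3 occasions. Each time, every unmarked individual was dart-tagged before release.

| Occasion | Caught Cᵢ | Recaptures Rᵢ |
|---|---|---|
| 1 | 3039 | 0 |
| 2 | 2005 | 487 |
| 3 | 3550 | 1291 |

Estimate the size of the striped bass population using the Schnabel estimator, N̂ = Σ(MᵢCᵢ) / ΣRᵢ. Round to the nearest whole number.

Marked at large before each occasion: Mᵢ = Σⱼ<ᵢ (Cⱼ − Rⱼ) → M1=0, M2=3039, M3=4557
Σ MᵢCᵢ = 0·3039 + 3039·2005 + 4557·3550 = 0 + 6093195 + 16177350 = 22270545
Σ Rᵢ = 0 + 487 + 1291 = 1778
N̂ = 22270545 / 1778 ≈ 12525.6 → 12526

N ≈ 12,526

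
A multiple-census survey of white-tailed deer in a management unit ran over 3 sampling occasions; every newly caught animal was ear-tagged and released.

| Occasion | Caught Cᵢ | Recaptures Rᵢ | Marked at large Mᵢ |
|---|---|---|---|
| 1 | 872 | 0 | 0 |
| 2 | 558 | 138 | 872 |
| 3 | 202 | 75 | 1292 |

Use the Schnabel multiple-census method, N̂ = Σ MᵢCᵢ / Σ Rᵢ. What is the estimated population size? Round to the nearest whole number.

N ≈ 3510

Σ MᵢCᵢ = 0·872 + 872·558 + 1292·202 = 0 + 486576 + 260984 = 747560
Σ Rᵢ = 0 + 138 + 75 = 213
N̂ = 747560 / 213 ≈ 3509.7 → 3510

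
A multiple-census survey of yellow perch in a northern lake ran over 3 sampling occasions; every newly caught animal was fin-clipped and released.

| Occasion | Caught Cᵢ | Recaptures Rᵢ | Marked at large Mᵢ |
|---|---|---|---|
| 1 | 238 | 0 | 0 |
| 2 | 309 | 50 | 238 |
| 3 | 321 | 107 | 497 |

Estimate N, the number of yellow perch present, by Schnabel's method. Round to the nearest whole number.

N ≈ 1485

Σ MᵢCᵢ = 0·238 + 238·309 + 497·321 = 0 + 73542 + 159537 = 233079
Σ Rᵢ = 0 + 50 + 107 = 157
N̂ = 233079 / 157 ≈ 1484.6 → 1485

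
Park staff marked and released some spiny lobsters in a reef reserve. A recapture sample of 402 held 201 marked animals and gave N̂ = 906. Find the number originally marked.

From N = M·C/R: M = N·R / C = 906·201 / 402 = 182106 / 402 = 453.

M = 453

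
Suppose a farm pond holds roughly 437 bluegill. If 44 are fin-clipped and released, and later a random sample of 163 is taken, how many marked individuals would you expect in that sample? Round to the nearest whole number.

The marked fraction of the population is 44/437, so in a sample of 163 expect C·(M/N) marked.
E[R] = 44 × 163 / 437 = 7172 / 437 ≈ 16.4 → 16

expected recaptures ≈ 16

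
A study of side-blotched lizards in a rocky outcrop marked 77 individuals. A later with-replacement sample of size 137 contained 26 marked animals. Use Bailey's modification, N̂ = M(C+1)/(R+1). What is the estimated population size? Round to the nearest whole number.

N ≈ 394

N̂ = 77·(137+1)/(26+1) = 77·138/27 = 10626/27 ≈ 393.6 → 394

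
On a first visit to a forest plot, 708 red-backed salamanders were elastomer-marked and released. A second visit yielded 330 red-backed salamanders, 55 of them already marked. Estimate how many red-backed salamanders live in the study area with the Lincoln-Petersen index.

N = 4248

If marked individuals mix randomly, R/C ≈ M/N, giving N ≈ M·C/R.
N = (708 × 330) / 55 = 233640 / 55 = 4248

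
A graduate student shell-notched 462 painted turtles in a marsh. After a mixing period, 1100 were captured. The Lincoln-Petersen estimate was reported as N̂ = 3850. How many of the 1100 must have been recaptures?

R = 132

From N = M·C/R: R = M·C / N = 462·1100 / 3850 = 508200 / 3850 = 132.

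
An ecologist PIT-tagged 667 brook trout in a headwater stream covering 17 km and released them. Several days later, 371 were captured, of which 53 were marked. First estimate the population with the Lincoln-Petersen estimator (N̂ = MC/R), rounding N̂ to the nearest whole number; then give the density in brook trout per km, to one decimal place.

density ≈ 274.6 brook trout per km

N̂ = 667·371/53 = 247457/53 = 4669
Density = N̂ / area = 4669 / 17 ≈ 274.647 → 274.6 per km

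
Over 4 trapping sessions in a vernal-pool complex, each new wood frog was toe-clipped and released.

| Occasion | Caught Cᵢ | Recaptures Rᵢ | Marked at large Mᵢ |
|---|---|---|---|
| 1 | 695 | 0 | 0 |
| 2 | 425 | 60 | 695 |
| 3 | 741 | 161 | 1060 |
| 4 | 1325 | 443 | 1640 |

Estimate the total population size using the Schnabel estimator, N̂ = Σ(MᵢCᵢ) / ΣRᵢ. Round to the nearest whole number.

N ≈ 4900

Σ MᵢCᵢ = 0·695 + 695·425 + 1060·741 + 1640·1325 = 0 + 295375 + 785460 + 2173000 = 3253835
Σ Rᵢ = 0 + 60 + 161 + 443 = 664
N̂ = 3253835 / 664 ≈ 4900.4 → 4900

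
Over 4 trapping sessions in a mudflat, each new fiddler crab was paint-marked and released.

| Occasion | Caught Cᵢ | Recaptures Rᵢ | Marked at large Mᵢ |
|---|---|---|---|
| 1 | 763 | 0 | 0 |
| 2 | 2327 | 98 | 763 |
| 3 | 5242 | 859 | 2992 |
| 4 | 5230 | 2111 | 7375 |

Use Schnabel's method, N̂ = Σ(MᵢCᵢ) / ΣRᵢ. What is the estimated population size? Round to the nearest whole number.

N ≈ 18,263

Σ MᵢCᵢ = 0·763 + 763·2327 + 2992·5242 + 7375·5230 = 0 + 1775501 + 15684064 + 38571250 = 56030815
Σ Rᵢ = 0 + 98 + 859 + 2111 = 3068
N̂ = 56030815 / 3068 ≈ 18263.0 → 18263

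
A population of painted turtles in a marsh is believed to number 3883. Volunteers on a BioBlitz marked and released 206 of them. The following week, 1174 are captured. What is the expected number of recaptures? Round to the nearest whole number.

expected recaptures ≈ 62

Expected recaptures E[R] = M·C / N.
E[R] = 206 × 1174 / 3883 = 241844 / 3883 ≈ 62.3 → 62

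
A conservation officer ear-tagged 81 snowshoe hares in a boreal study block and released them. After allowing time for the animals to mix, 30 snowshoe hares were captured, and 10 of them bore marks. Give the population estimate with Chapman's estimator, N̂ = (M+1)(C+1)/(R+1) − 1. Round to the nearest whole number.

N ≈ 230

N̂ = (81+1)(30+1)/(10+1) − 1 = 82·31/11 − 1
= 2542/11 − 1 ≈ 231.1 − 1 ≈ 230.1 → 230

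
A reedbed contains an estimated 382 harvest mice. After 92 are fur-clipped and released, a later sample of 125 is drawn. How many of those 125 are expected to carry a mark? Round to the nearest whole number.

Expected recaptures E[R] = M·C / N.
E[R] = 92 × 125 / 382 = 11500 / 382 ≈ 30.1 → 30

expected recaptures ≈ 30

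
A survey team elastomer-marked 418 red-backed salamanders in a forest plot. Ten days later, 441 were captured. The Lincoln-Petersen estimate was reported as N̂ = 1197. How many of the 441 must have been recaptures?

R = 154

From N = M·C/R: R = M·C / N = 418·441 / 1197 = 184338 / 1197 = 154.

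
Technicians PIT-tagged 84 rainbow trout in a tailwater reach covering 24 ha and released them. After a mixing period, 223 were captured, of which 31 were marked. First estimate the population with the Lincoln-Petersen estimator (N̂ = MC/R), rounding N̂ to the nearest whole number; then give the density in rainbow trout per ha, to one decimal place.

density ≈ 25.2 rainbow trout per ha

N̂ = 84·223/31 = 18732/31 ≈ 604.3 → 604
Density = N̂ / area = 604 / 24 ≈ 25.17 → 25.2 per ha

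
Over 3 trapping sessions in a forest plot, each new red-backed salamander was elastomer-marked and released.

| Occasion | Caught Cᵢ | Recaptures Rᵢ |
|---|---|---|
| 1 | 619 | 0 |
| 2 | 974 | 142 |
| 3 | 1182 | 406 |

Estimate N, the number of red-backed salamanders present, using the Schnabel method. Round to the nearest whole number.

Marked at large before each occasion: Mᵢ = Σⱼ<ᵢ (Cⱼ − Rⱼ) → M1=0, M2=619, M3=1451
Σ MᵢCᵢ = 0·619 + 619·974 + 1451·1182 = 0 + 602906 + 1715082 = 2317988
Σ Rᵢ = 0 + 142 + 406 = 548
N̂ = 2317988 / 548 ≈ 4229.9 → 4230

N ≈ 4230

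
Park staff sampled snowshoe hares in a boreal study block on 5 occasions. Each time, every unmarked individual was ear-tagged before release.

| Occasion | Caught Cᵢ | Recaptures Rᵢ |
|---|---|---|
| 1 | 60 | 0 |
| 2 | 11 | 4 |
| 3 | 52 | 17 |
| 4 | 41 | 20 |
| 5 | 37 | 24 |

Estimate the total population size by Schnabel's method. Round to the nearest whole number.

Marked at large before each occasion: Mᵢ = Σⱼ<ᵢ (Cⱼ − Rⱼ) → M1=0, M2=60, M3=67, M4=102, M5=123
Σ MᵢCᵢ = 0·60 + 60·11 + 67·52 + 102·41 + 123·37 = 0 + 660 + 3484 + 4182 + 4551 = 12877
Σ Rᵢ = 0 + 4 + 17 + 20 + 24 = 65
N̂ = 12877 / 65 ≈ 198.1 → 198

N ≈ 198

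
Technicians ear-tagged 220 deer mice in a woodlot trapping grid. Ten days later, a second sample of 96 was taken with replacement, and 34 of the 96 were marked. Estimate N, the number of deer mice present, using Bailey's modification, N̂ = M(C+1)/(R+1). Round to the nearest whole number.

N̂ = 220·(96+1)/(34+1) = 220·97/35 = 21340/35 ≈ 609.7 → 610

N ≈ 610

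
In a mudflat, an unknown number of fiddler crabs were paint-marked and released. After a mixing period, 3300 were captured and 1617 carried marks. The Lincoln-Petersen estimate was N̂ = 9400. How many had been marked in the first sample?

From N = M·C/R: M = N·R / C = 9400·1617 / 3300 = 15199800 / 3300 = 4606.

M = 4606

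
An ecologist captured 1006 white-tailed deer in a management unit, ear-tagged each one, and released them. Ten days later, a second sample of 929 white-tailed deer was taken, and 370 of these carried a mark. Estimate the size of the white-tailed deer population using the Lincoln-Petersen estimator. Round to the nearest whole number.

Lincoln-Petersen assumes M/N = R/C, so N = M·C / R.
N = (1006 × 929) / 370 = 934574 / 370 ≈ 2525.9 → 2526

N ≈ 2526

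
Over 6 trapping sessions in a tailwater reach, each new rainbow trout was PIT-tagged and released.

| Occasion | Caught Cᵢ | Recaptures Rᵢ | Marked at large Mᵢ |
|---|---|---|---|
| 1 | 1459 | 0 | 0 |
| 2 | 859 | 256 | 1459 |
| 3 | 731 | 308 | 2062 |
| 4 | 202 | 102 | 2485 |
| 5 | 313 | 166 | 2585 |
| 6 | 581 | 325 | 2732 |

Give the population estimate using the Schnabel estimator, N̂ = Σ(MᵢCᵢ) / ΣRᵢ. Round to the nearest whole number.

N ≈ 4891

Σ MᵢCᵢ = 0·1459 + 1459·859 + 2062·731 + 2485·202 + 2585·313 + 2732·581 = 0 + 1253281 + 1507322 + 501970 + 809105 + 1587292 = 5658970
Σ Rᵢ = 0 + 256 + 308 + 102 + 166 + 325 = 1157
N̂ = 5658970 / 1157 ≈ 4891.1 → 4891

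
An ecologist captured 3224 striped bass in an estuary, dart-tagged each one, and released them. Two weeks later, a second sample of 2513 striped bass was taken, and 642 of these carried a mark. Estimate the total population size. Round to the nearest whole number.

N ≈ 12,620

N = (3224 × 2513) / 642 = 8101912 / 642 ≈ 12619.8 → 12620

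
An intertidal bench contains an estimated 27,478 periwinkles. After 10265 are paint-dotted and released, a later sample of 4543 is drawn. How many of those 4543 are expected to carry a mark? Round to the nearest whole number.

The marked fraction of the population is 10265/27478, so in a sample of 4543 expect C·(M/N) marked.
E[R] = 10265 × 4543 / 27478 = 46633895 / 27478 ≈ 1697.1 → 1697

expected recaptures ≈ 1697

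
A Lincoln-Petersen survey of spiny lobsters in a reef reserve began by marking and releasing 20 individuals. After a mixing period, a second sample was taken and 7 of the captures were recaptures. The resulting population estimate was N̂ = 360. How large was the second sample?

C = 126

From N = M·C/R: C = N·R / M = 360·7 / 20 = 2520 / 20 = 126.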